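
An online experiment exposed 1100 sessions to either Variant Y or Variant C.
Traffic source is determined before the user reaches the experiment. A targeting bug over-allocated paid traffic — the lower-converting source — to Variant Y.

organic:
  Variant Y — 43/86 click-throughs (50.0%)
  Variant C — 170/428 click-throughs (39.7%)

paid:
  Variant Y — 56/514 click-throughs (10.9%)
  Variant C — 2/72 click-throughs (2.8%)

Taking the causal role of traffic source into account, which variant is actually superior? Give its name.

Since traffic source is a pre-existing factor (not a product of the variant) and it affects the outcome on its own, it is a confounder. The stratified rates, not the pooled rate, identify the causal effect.
Within each level — organic: 50.0% vs 39.7%; paid: 10.9% vs 2.8% — Variant Y is higher every time.

Variant Y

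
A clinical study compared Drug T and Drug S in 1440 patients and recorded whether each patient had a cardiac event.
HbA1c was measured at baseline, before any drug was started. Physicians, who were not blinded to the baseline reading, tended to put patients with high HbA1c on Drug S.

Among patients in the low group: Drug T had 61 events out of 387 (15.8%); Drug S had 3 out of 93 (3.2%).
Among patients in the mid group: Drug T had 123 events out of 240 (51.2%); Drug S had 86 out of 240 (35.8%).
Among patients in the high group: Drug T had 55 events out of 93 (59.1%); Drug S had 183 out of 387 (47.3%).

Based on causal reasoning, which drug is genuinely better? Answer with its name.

Drug S

Here HbA1c is a common cause — it drives both which drug a case falls under and the outcome. The crude comparison mixes populations; the stratum-specific rates are the causally relevant ones.
Within each level — low: 15.8% vs 3.2%; mid: 51.2% vs 35.8%; high: 59.1% vs 47.3% — Drug S is lower every time.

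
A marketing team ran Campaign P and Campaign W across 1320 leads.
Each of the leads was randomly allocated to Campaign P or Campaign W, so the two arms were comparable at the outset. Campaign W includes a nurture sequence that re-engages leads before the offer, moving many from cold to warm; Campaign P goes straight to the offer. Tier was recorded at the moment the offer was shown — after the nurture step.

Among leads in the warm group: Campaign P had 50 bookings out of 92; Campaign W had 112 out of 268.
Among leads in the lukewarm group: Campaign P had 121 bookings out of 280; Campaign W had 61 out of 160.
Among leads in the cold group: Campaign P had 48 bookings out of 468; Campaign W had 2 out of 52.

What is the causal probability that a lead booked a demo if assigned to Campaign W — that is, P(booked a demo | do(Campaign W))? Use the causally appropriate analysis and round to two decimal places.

0.36

The engagement tier-specific comparison favours Campaign P throughout, but the pooled figures favour Campaign W. The question is whether to condition on engagement tier.
Engagement tier here is a post-treatment variable shaped by the campaign; conditioning on it would introduce bias rather than remove it. The overall comparison is the causal one.
So P(outcome | do(Campaign W)) is just the pooled rate for Campaign W: 175/480 = 0.365.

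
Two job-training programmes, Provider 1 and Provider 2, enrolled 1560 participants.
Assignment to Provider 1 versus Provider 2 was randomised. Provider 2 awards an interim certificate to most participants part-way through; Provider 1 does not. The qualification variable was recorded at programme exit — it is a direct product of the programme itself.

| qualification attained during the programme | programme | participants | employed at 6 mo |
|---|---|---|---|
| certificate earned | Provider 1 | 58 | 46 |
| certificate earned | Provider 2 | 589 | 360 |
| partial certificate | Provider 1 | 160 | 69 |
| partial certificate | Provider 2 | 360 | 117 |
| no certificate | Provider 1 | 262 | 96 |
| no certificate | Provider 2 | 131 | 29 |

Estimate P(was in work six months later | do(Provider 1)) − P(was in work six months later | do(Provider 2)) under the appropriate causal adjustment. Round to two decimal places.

-0.03

Qualification attained during the programme is recorded after the programme and is itself shifted by it — it sits on the causal path from programme to outcome. Conditioning on a mediator would strip out part of the effect we want; the pooled comparison gives the total causal effect.
The causal difference is the pooled difference: 0.440 − 0.469 = -0.029.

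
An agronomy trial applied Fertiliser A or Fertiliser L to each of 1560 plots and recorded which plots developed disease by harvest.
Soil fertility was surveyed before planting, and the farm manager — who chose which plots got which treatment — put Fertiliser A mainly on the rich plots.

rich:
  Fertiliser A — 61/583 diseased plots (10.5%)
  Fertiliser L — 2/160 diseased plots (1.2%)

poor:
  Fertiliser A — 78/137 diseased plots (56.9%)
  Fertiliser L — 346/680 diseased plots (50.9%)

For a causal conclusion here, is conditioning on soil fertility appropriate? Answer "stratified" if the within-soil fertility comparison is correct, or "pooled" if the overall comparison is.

Here soil fertility is a common cause — it drives both which fertiliser a case falls under and the outcome. The crude comparison mixes populations; the stratum-specific rates are the causally relevant ones.
Within each level — rich: 10.5% vs 1.2%; poor: 56.9% vs 50.9% — Fertiliser L is lower every time.

stratified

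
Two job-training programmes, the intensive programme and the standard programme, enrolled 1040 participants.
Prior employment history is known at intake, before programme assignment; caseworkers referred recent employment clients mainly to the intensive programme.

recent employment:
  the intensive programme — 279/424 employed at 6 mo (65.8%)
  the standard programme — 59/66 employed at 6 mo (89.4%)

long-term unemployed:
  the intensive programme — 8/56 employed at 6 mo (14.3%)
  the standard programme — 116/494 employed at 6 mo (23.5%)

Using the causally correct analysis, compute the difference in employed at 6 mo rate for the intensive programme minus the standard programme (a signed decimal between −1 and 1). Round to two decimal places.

Nothing the programme does changes prior employment history; the imbalance is an allocation artefact. With prior employment history also predicting the outcome, the pooled figure is confounded, and the within-stratum comparison is the causal one.
Adjusting over the population distribution of prior employment history: 0.471·(0.658−0.894) + 0.529·(0.143−0.235) = -0.160.

-0.16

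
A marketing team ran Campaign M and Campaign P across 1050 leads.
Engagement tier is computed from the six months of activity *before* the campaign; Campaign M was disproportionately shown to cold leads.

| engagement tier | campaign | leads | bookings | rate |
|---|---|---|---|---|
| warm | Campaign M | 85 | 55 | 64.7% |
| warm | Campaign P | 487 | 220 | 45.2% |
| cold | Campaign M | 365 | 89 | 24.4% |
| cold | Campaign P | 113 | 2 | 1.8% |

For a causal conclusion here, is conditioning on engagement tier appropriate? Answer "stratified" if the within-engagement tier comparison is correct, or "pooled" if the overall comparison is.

Campaign M is higher inside every engagement tier stratum but Campaign P is higher in aggregate. Whether to stratify depends on how engagement tier relates to the campaign.
Since engagement tier is a pre-existing factor (not a product of the campaign) and it affects the outcome on its own, it is a confounder. The stratified rates, not the pooled rate, identify the causal effect.
Within each level — warm: 64.7% vs 45.2%; cold: 24.4% vs 1.8% — Campaign M is higher every time.

stratified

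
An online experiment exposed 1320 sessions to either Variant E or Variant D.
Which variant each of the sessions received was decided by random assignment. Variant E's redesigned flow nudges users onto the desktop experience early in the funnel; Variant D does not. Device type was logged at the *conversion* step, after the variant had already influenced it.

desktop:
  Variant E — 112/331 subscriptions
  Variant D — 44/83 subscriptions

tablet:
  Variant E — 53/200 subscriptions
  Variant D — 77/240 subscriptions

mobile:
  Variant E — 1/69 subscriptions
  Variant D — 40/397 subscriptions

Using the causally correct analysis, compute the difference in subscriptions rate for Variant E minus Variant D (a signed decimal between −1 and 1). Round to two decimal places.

+0.05

Variant D is higher inside every device type stratum but Variant E is higher in aggregate. Whether to stratify depends on how device type relates to the variant.
Stratifying would compare variants among sessions the variants themselves sorted into device type groups — a form of selection on an intermediate. The unconditioned pooled rates give the total causal effect.
The causal difference is the pooled difference: 0.277 − 0.224 = +0.053.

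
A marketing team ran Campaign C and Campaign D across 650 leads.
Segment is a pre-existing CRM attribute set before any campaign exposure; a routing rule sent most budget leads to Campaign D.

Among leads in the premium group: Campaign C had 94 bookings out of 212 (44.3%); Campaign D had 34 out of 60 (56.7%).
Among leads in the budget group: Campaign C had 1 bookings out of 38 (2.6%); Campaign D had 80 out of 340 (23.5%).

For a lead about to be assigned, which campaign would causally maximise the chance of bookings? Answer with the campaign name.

Customer segment satisfies the back-door criterion: it is not a descendant of the campaign, and it blocks the spurious path from campaign to outcome. Adjusting for it (i.e., using the within-customer segment rates) gives the causal effect.
Within each level — premium: 44.3% vs 56.7%; budget: 2.6% vs 23.5% — Campaign D is higher every time.

Campaign D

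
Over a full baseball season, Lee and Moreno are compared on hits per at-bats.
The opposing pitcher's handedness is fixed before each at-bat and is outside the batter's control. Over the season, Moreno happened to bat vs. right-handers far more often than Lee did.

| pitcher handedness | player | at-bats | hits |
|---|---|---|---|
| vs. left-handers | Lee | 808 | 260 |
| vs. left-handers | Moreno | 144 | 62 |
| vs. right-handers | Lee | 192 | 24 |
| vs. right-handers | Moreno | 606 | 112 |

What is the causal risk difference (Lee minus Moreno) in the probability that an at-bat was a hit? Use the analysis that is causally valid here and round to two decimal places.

Since pitcher handedness is a pre-existing factor (not a product of the player) and it affects the outcome on its own, it is a confounder. The stratified rates, not the pooled rate, identify the causal effect.
Adjusting over the population distribution of pitcher handedness: 0.544·(0.322−0.431) + 0.456·(0.125−0.185) = -0.086.

-0.09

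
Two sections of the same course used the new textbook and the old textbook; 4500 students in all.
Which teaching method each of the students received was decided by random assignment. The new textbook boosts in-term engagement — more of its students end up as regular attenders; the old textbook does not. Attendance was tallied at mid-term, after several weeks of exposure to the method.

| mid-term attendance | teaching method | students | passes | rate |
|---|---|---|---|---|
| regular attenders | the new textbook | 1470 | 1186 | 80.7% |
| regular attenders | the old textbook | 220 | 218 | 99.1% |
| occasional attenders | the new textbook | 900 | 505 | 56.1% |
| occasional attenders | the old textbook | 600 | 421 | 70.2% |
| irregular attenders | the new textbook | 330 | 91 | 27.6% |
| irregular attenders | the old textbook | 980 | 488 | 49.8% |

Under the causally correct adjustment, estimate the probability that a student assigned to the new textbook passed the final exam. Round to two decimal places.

0.66

the old textbook is higher inside every mid-term attendance stratum but the new textbook is higher in aggregate. Whether to stratify depends on how mid-term attendance relates to the teaching method.
Mid-term attendance is downstream of the teaching method. One should not condition on a consequence of treatment, so the overall rates are the right comparison.
So P(outcome | do(the new textbook)) is just the pooled rate for the new textbook: 1782/2700 = 0.660.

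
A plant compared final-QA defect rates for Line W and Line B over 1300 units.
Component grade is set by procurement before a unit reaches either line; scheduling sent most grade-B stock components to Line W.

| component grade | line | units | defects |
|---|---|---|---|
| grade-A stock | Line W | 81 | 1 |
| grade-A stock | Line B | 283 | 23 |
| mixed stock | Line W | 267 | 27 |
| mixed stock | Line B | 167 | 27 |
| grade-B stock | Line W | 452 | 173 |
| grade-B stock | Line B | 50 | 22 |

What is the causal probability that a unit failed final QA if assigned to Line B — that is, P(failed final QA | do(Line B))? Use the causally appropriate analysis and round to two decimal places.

Line W is lower inside every component grade stratum but Line B is lower in aggregate. Whether to stratify depends on how component grade relates to the line.
The imbalance in component grade arose from how units were allocated, not from anything the line did; and component grade independently affects the outcome. The pooled gap is confounded — condition on component grade.
Standardising Line B to the population component grade mix: 0.280·23/283 + 0.334·27/167 + 0.386·22/50 = 0.247.

0.25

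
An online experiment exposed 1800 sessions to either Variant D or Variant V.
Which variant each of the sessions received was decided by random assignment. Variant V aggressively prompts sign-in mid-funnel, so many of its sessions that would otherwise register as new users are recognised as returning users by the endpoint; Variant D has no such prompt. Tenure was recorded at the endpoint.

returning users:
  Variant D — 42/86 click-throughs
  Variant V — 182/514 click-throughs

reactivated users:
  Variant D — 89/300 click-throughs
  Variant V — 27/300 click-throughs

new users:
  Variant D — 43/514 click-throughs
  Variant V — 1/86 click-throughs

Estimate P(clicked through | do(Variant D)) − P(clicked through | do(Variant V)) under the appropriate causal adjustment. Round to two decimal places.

-0.04

Within every user tenure level Variant D has the higher rate, yet pooled Variant V does — Simpson's reversal.
Stratifying would compare variants among sessions the variants themselves sorted into user tenure groups — a form of selection on an intermediate. The unconditioned pooled rates give the total causal effect.
The causal difference is the pooled difference: 0.193 − 0.233 = -0.040.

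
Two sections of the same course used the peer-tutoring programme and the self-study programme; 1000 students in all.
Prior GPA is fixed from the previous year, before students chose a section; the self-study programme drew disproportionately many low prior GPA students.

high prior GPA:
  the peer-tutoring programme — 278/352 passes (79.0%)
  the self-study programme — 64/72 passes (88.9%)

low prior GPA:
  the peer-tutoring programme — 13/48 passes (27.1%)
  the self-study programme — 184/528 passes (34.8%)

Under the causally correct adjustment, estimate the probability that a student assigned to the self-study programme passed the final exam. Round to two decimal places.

Prior GPA band satisfies the back-door criterion: it is not a descendant of the teaching method, and it blocks the spurious path from teaching method to outcome. Adjusting for it (i.e., using the within-prior GPA band rates) gives the causal effect.
Standardising the self-study programme to the population prior GPA band mix: 0.424·64/72 + 0.576·184/528 = 0.578.

0.58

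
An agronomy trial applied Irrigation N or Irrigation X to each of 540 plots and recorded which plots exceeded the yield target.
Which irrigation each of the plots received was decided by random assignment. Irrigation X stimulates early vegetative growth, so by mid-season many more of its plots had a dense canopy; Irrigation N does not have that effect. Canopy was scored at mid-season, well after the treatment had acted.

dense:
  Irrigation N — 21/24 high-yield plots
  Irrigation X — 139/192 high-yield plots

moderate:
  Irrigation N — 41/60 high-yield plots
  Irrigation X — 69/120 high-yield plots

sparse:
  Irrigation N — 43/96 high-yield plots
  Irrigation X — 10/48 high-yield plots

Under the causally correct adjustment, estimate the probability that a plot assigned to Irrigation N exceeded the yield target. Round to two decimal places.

0.58

Mid-season canopy is recorded after the irrigation and is itself shifted by it — it sits on the causal path from irrigation to outcome. Conditioning on a mediator would strip out part of the effect we want; the pooled comparison gives the total causal effect.
So P(outcome | do(Irrigation N)) is just the pooled rate for Irrigation N: 105/180 = 0.583.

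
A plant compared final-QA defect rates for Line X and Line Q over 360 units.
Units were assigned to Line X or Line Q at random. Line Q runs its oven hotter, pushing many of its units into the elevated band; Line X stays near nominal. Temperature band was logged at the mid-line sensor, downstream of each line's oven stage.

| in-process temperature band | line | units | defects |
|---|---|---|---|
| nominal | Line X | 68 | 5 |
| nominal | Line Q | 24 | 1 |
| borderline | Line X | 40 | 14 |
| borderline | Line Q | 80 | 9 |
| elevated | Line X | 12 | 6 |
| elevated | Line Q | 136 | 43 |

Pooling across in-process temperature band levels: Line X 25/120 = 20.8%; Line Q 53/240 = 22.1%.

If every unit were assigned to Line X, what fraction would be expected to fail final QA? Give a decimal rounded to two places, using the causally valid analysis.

The in-process temperature band-specific comparison favours Line Q throughout, but the pooled figures favour Line X. The question is whether to condition on in-process temperature band.
In-process temperature band here is a post-treatment variable shaped by the line; conditioning on it would introduce bias rather than remove it. The overall comparison is the causal one.
So P(outcome | do(Line X)) is just the pooled rate for Line X: 25/120 = 0.208.

0.21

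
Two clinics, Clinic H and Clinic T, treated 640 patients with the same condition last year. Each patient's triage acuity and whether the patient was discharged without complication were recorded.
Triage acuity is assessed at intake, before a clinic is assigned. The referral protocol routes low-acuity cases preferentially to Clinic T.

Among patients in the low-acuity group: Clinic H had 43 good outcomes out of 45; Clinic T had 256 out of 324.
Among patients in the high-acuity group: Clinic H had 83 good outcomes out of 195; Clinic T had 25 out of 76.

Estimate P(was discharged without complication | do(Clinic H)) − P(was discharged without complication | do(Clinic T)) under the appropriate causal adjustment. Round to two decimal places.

Here triage acuity is a common cause — it drives both which clinic a case falls under and the outcome. The crude comparison mixes populations; the stratum-specific rates are the causally relevant ones.
Adjusting over the population distribution of triage acuity: 0.577·(0.956−0.790) + 0.423·(0.426−0.329) = +0.136.

+0.14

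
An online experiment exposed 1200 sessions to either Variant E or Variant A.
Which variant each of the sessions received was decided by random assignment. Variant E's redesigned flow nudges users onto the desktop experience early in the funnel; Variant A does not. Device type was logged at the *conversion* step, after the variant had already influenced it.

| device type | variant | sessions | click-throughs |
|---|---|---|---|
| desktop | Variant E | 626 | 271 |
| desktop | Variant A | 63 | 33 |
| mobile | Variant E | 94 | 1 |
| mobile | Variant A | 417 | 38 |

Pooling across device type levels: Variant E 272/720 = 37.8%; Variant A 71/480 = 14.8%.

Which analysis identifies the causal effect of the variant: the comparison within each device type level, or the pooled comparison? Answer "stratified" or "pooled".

pooled

Stratifying would compare variants among sessions the variants themselves sorted into device type groups — a form of selection on an intermediate. The unconditioned pooled rates give the total causal effect.
Pooled: Variant E 37.8% vs Variant A 14.8%; Variant E is higher overall.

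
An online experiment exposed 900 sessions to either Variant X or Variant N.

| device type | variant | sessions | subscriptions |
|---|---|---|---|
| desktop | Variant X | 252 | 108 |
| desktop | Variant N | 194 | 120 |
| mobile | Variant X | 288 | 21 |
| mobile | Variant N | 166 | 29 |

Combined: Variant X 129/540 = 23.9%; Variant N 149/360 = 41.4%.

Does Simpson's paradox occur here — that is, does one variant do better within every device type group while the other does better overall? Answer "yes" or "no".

Within each device type level (desktop 42.9% vs 61.9%; mobile 7.3% vs 17.5%), Variant N has the higher rate every time. Pooled: 23.9% vs 41.4% — Variant N has the higher rate overall. They agree.

no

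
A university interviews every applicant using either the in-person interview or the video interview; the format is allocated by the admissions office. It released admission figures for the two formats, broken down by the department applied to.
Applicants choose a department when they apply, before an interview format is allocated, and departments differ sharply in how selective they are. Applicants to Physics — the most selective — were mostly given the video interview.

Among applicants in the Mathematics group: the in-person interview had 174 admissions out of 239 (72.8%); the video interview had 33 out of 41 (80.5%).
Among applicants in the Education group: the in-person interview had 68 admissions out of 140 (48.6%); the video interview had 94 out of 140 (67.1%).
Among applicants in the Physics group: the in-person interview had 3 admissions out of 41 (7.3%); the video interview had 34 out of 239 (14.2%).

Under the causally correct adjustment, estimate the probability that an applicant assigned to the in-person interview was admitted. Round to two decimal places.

0.43

Since department is a pre-existing factor (not a product of the interview format) and it affects the outcome on its own, it is a confounder. The stratified rates, not the pooled rate, identify the causal effect.
Standardising the in-person interview to the population department mix: 0.333·174/239 + 0.333·68/140 + 0.333·3/41 = 0.429.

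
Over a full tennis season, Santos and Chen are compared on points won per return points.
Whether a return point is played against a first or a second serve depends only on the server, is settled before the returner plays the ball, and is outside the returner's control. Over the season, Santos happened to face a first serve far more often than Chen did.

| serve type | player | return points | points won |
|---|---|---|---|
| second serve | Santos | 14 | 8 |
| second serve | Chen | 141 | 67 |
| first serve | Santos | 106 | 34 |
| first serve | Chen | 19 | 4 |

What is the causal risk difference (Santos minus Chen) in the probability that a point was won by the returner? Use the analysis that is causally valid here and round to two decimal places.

The serve type-specific comparison favours Santos throughout, but the pooled figures favour Chen. The question is whether to condition on serve type.
Nothing the player does changes serve type; the imbalance is an allocation artefact. With serve type also predicting the outcome, the pooled figure is confounded, and the within-stratum comparison is the causal one.
Adjusting over the population distribution of serve type: 0.554·(0.571−0.475) + 0.446·(0.321−0.211) = +0.102.

+0.10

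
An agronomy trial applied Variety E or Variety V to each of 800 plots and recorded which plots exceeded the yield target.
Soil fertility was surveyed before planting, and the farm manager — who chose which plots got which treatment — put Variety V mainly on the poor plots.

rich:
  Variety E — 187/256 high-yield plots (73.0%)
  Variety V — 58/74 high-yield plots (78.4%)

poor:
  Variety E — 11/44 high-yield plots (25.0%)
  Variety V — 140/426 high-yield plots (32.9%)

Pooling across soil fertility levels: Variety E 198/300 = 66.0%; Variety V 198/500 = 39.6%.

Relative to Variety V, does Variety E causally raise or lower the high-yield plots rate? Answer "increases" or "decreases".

The stratified and pooled comparisons disagree (Variety V wins within each soil fertility; Variety E wins overall), so the answer turns on the causal role of soil fertility.
Soil fertility is set before the variety has any effect — it is not caused by the variety — and it independently drives the outcome. That makes it a confounder, so the causal comparison is within soil fertility levels.
Within each level — rich: 73.0% vs 78.4%; poor: 25.0% vs 32.9% — Variety V is higher every time.

decreases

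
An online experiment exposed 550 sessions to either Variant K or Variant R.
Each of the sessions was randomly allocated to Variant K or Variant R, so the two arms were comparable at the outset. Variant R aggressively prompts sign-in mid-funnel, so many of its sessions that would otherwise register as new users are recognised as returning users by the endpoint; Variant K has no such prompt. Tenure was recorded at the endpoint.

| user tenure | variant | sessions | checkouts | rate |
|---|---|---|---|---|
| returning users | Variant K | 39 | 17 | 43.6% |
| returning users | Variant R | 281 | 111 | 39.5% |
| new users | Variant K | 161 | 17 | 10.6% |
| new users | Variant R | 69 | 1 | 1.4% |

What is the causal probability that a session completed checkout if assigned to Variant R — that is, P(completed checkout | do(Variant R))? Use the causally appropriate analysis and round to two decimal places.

Within every user tenure level Variant K has the higher rate, yet pooled Variant R does — Simpson's reversal.
User tenure is downstream of the variant. One should not condition on a consequence of treatment, so the overall rates are the right comparison.
So P(outcome | do(Variant R)) is just the pooled rate for Variant R: 112/350 = 0.320.

0.32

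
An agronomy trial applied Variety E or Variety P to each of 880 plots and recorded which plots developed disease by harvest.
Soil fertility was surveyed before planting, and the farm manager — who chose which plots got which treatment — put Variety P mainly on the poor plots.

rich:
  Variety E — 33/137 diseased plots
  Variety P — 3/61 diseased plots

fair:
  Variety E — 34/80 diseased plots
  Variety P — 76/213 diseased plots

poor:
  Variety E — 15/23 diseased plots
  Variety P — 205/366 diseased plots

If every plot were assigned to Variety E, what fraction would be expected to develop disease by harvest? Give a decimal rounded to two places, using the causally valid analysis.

The soil fertility-specific comparison favours Variety P throughout, but the pooled figures favour Variety E. The question is whether to condition on soil fertility.
Soil fertility is set before the variety has any effect — it is not caused by the variety — and it independently drives the outcome. That makes it a confounder, so the causal comparison is within soil fertility levels.
Standardising Variety E to the population soil fertility mix: 0.225·33/137 + 0.333·34/80 + 0.442·15/23 = 0.484.

0.48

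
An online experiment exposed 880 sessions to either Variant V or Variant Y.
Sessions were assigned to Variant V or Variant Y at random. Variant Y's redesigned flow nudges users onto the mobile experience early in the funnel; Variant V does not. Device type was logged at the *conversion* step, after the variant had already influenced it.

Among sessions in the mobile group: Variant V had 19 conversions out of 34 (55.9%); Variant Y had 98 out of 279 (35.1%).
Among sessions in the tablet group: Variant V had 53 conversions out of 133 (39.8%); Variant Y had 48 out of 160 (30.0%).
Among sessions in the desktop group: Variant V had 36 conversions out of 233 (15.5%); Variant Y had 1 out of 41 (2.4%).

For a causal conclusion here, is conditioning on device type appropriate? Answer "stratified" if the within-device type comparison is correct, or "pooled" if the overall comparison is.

pooled

Because the variant influences device type, device type is a post-treatment mediator, not a confounder. Stratifying on it would bias the estimate; the causal effect is the crude pooled difference.
Pooled: Variant V 27.0% vs Variant Y 30.6%; Variant Y is higher overall.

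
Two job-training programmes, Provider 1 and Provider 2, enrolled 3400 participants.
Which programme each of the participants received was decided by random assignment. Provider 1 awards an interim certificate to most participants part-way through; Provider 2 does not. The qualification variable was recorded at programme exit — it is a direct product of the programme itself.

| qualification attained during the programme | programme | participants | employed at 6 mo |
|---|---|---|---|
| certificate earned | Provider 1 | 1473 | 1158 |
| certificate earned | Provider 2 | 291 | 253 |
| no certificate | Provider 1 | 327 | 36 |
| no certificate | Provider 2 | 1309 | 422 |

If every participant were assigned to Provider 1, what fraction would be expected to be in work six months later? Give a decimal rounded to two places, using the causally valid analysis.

0.66

Qualification attained during the programme lies on the pathway programme → qualification attained during the programme → outcome, so adjusting for it blocks the indirect effect. For the total causal effect of programme, use the unadjusted pooled rates.
So P(outcome | do(Provider 1)) is just the pooled rate for Provider 1: 1194/1800 = 0.663.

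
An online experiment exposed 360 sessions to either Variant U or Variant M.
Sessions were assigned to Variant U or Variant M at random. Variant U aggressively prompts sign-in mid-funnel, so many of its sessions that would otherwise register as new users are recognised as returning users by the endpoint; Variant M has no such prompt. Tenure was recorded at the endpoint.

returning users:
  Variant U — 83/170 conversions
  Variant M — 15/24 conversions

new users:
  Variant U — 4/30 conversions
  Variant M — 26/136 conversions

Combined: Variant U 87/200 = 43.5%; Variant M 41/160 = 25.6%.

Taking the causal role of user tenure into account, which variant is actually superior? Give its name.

The distribution of user tenure is itself part of what the variant does — it is an intermediate outcome. Holding it fixed would remove that part of the effect; the total effect is the pooled difference.
Pooled: Variant U 43.5% vs Variant M 25.6%; Variant U is higher overall.

Variant U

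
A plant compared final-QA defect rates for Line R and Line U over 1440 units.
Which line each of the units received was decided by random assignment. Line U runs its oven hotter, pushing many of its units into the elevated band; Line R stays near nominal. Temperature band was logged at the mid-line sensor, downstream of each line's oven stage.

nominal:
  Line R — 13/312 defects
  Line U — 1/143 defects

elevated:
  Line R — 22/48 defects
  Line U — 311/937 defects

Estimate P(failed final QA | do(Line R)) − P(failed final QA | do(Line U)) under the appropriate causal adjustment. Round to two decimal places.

-0.19

Because the line influences in-process temperature band, in-process temperature band is a post-treatment mediator, not a confounder. Stratifying on it would bias the estimate; the causal effect is the crude pooled difference.
The causal difference is the pooled difference: 0.097 − 0.289 = -0.192.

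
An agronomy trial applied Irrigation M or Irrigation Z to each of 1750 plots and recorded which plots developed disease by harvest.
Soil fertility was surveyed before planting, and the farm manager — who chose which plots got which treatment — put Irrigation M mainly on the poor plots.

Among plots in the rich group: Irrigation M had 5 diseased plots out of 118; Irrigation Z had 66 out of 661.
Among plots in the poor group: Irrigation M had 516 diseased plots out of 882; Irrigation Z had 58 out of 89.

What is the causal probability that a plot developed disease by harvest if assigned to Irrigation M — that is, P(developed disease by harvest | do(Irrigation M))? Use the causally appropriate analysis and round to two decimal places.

Here soil fertility is a common cause — it drives both which irrigation a case falls under and the outcome. The crude comparison mixes populations; the stratum-specific rates are the causally relevant ones.
Standardising Irrigation M to the population soil fertility mix: 0.445·5/118 + 0.555·516/882 = 0.343.

0.34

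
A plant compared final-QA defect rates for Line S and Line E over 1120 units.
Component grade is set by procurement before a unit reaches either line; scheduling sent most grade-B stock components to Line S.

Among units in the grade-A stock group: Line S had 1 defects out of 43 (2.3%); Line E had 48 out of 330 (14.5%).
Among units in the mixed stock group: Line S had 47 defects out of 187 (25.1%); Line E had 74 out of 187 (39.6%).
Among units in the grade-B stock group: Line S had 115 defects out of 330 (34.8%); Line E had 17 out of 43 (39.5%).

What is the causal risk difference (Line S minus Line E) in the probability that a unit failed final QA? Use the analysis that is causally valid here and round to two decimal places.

The component grade-specific comparison favours Line S throughout, but the pooled figures favour Line E. The question is whether to condition on component grade.
Here component grade is a common cause — it drives both which line a case falls under and the outcome. The crude comparison mixes populations; the stratum-specific rates are the causally relevant ones.
Adjusting over the population distribution of component grade: 0.333·(0.023−0.145) + 0.334·(0.251−0.396) + 0.333·(0.348−0.395) = -0.105.

-0.10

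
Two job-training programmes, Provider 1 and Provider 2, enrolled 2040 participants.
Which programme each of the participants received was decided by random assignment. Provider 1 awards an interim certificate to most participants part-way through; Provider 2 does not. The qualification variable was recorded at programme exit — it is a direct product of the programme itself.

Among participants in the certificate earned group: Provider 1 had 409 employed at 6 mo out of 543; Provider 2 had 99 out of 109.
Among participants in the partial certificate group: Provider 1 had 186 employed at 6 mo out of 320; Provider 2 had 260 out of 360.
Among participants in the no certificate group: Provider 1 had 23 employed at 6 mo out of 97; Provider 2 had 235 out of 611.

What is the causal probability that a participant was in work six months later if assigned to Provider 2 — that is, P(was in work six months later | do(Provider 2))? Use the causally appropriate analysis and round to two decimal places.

0.55

Qualification attained during the programme is downstream of the programme. One should not condition on a consequence of treatment, so the overall rates are the right comparison.
So P(outcome | do(Provider 2)) is just the pooled rate for Provider 2: 594/1080 = 0.550.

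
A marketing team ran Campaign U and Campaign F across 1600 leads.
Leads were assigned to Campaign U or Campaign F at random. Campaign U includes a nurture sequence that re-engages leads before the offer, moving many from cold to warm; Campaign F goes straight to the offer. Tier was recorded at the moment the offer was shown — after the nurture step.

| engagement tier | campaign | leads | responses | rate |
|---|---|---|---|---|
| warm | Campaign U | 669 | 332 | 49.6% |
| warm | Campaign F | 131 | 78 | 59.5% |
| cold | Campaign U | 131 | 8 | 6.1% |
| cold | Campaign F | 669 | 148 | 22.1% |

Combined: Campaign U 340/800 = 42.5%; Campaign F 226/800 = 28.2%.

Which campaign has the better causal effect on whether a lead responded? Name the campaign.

Engagement tier is downstream of the campaign. One should not condition on a consequence of treatment, so the overall rates are the right comparison.
Pooled: Campaign U 42.5% vs Campaign F 28.2%; Campaign U is higher overall.

Campaign U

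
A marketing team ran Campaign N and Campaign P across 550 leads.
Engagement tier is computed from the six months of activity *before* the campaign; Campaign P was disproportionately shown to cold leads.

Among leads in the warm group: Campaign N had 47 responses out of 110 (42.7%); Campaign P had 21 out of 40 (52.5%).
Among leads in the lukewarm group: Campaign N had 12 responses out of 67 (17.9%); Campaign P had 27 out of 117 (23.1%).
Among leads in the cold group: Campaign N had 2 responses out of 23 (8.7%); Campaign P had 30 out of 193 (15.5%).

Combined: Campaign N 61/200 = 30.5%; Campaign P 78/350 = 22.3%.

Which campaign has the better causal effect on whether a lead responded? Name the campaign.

Engagement tier differs across campaigns for reasons unrelated to any effect of the campaign itself, and it separately predicts the outcome — a classic confounder. We must compare within engagement tier levels.
Within each level — warm: 42.7% vs 52.5%; lukewarm: 17.9% vs 23.1%; cold: 8.7% vs 15.5% — Campaign P is higher every time.

Campaign P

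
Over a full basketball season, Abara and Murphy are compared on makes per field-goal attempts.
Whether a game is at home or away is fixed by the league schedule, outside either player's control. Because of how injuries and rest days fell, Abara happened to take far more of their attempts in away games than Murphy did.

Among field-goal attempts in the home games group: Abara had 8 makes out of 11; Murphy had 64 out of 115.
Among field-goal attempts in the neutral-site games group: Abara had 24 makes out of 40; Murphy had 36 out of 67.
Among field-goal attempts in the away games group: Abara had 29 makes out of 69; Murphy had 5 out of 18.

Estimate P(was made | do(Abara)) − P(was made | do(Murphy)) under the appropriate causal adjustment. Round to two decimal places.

+0.13

Here game venue is a common cause — it drives both which player a case falls under and the outcome. The crude comparison mixes populations; the stratum-specific rates are the causally relevant ones.
Adjusting over the population distribution of game venue: 0.394·(0.727−0.557) + 0.334·(0.600−0.537) + 0.272·(0.420−0.278) = +0.127.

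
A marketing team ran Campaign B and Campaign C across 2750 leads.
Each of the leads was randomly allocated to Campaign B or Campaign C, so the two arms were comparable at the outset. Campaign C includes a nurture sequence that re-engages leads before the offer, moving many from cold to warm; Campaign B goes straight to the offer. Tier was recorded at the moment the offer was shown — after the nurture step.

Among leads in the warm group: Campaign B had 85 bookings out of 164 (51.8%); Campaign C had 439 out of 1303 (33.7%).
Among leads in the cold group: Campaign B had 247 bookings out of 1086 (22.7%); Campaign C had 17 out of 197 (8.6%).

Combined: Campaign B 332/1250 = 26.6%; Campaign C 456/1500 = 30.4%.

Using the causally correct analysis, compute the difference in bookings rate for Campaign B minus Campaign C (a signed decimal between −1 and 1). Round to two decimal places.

Within every engagement tier level Campaign B has the higher rate, yet pooled Campaign C does — Simpson's reversal.
The distribution of engagement tier is itself part of what the campaign does — it is an intermediate outcome. Holding it fixed would remove that part of the effect; the total effect is the pooled difference.
The causal difference is the pooled difference: 0.266 − 0.304 = -0.038.

-0.04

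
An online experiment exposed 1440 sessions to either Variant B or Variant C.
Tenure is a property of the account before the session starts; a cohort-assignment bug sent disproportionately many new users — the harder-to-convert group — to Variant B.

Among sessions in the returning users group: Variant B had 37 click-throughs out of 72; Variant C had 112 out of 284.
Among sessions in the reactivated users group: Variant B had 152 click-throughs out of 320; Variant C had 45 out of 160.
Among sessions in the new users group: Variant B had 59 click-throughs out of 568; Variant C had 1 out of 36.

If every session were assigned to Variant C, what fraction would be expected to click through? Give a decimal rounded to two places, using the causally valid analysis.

Within every user tenure level Variant B has the higher rate, yet pooled Variant C does — Simpson's reversal.
Nothing the variant does changes user tenure; the imbalance is an allocation artefact. With user tenure also predicting the outcome, the pooled figure is confounded, and the within-stratum comparison is the causal one.
Standardising Variant C to the population user tenure mix: 0.247·112/284 + 0.333·45/160 + 0.419·1/36 = 0.203.

0.20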